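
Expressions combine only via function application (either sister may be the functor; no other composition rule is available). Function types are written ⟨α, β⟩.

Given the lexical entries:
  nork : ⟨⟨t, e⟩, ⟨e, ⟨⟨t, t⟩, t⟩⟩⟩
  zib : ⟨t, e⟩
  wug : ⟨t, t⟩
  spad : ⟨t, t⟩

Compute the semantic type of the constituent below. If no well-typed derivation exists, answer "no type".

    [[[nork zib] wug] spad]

[nork zib]: nork is ⟨⟨t, e⟩, ⟨e, ⟨⟨t, t⟩, t⟩⟩⟩, zib is ⟨t, e⟩; result ⟨e, ⟨⟨t, t⟩, t⟩⟩.
[[nork zib] wug]: ⟨e, ⟨⟨t, t⟩, t⟩⟩ and ⟨t, t⟩ cannot combine by function application — type clash.

no type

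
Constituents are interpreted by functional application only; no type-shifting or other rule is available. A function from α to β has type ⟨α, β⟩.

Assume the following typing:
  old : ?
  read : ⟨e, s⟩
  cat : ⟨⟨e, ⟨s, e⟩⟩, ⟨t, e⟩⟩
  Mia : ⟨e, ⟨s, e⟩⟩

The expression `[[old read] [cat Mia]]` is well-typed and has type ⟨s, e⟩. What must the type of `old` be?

⟨⟨e, s⟩, ⟨⟨t, e⟩, ⟨s, e⟩⟩⟩

[[old read] [cat Mia]] is required to be ⟨s, e⟩. [cat Mia] : ⟨t, e⟩ cannot yield ⟨s, e⟩ as functor, so [old read] : ⟨⟨t, e⟩, ⟨s, e⟩⟩.
[old read] is required to be ⟨⟨t, e⟩, ⟨s, e⟩⟩. read : ⟨e, s⟩ cannot yield ⟨⟨t, e⟩, ⟨s, e⟩⟩ as functor, so old : ⟨⟨e, s⟩, ⟨⟨t, e⟩, ⟨s, e⟩⟩⟩.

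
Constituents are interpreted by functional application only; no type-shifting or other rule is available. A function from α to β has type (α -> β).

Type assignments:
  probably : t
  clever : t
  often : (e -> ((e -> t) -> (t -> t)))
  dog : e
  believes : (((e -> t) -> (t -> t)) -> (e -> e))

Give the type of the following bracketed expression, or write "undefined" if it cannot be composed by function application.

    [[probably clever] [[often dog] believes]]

[probably clever]: t and t cannot combine by function application — type clash.

undefined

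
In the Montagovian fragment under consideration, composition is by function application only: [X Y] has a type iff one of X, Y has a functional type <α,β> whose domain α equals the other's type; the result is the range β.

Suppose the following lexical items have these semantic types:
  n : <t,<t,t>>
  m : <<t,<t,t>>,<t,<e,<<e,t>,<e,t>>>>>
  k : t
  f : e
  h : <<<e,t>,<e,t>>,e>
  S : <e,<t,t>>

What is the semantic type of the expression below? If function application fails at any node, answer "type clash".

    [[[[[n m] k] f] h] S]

[n m]: <<t,<t,t>>,<t,<e,<<e,t>,<e,t>>>>> applied to <t,<t,t>> yields <t,<e,<<e,t>,<e,t>>>>.
[[n m] k]: <t,<e,<<e,t>,<e,t>>>> applied to t yields <e,<<e,t>,<e,t>>>.
[[[n m] k] f]: <e,<<e,t>,<e,t>>> applied to e yields <<e,t>,<e,t>>.
[[[[n m] k] f] h]: <<<e,t>,<e,t>>,e> applied to <<e,t>,<e,t>> yields e.
[[[[[n m] k] f] h] S]: <e,<t,t>> applied to e yields <t,t>.

<t,t>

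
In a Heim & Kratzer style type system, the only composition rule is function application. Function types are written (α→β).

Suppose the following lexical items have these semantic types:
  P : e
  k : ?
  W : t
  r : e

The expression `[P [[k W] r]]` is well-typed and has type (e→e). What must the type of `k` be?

[P [[k W] r]] must have type (e→e). The sister P has type e; that is not a function onto (e→e), so [[k W] r] must be the functor, of type (e→(e→e)).
[[k W] r] must have type (e→(e→e)). The sister r has type e; that is not a function onto (e→(e→e)), so [k W] must be the functor, of type (e→(e→(e→e))).
[k W] must have type (e→(e→(e→e))). The sister W has type t; that is not a function onto (e→(e→(e→e))), so k must be the functor, of type (t→(e→(e→(e→e)))).

(t→(e→(e→(e→e))))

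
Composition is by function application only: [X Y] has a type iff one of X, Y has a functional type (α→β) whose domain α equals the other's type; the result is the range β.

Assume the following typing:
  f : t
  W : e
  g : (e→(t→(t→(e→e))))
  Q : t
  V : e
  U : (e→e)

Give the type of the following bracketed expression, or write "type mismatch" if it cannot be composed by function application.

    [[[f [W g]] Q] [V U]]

e

[W g]: g is (e→(t→(t→(e→e)))), W is e; result (t→(t→(e→e))).
[f [W g]]: [W g] is (t→(t→(e→e))), f is t; result (t→(e→e)).
[[f [W g]] Q]: [f [W g]] is (t→(e→e)), Q is t; result (e→e).
[V U]: U is (e→e), V is e; result e.
[[[f [W g]] Q] [V U]]: [[f [W g]] Q] is (e→e), [V U] is e; result e.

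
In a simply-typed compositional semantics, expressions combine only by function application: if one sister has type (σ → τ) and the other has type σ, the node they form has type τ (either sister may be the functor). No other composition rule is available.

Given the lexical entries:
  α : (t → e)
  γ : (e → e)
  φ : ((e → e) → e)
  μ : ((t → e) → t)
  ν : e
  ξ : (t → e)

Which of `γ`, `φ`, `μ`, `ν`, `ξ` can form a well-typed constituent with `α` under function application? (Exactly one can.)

γ : (e → e) — α needs t; γ needs e; neither fits.
φ : ((e → e) → e) — α needs t; φ needs (e → e); neither fits.
μ — combines: μ : ((t → e) → t) takes α : (t → e) as argument, giving t.
ν : e — α needs t; ν needs nothing (atomic); neither fits.
ξ : (t → e) — α needs t; ξ needs t; neither fits.

μ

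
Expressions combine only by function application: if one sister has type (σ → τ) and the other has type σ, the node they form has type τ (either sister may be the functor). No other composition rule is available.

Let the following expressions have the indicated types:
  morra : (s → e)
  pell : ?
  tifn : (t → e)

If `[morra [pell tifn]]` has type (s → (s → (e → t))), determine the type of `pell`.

((t → e) → ((s → e) → (s → (s → (e → t)))))

For [morra [pell tifn]] to have type (s → (s → (e → t))) with morra of type (s → e), [pell tifn] must be the function: [pell tifn] : ((s → e) → (s → (s → (e → t)))).
For [pell tifn] to have type ((s → e) → (s → (s → (e → t)))) with tifn of type (t → e), pell must be the function: pell : ((t → e) → ((s → e) → (s → (s → (e → t))))).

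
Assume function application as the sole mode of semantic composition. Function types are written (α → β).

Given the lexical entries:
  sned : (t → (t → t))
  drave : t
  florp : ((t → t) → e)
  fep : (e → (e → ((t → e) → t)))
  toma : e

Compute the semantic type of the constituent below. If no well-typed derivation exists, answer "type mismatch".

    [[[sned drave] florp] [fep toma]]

[sned drave]: (t → (t → t)) applied to t yields (t → t).
[[sned drave] florp]: ((t → t) → e) applied to (t → t) yields e.
[fep toma]: (e → (e → ((t → e) → t))) applied to e yields (e → ((t → e) → t)).
[[[sned drave] florp] [fep toma]]: (e → ((t → e) → t)) applied to e yields ((t → e) → t).

((t → e) → t)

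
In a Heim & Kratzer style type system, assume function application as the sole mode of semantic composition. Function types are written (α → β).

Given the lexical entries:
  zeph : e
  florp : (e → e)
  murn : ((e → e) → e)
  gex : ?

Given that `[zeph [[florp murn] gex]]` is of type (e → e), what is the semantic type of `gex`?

(e → (e → (e → e)))

[zeph [[florp murn] gex]] must have type (e → e). The sister zeph has type e; that is not a function onto (e → e), so [[florp murn] gex] must be the functor, of type (e → (e → e)).
[[florp murn] gex] must have type (e → (e → e)). The sister [florp murn] has type e; that is not a function onto (e → (e → e)), so gex must be the functor, of type (e → (e → (e → e))).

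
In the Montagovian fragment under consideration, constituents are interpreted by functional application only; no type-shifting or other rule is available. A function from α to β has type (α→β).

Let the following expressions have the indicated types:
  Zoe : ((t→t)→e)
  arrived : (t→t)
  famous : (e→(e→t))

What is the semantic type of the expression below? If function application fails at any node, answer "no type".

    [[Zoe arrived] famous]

(e→t)

[Zoe arrived]: Zoe is ((t→t)→e), arrived is (t→t); result e.
[[Zoe arrived] famous]: famous is (e→(e→t)), [Zoe arrived] is e; result (e→t).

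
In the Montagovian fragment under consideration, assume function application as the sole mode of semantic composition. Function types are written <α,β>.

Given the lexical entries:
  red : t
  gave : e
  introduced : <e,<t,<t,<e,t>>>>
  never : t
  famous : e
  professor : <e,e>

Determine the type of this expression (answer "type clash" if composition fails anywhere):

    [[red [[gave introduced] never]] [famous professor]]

[gave introduced]: introduced is <e,<t,<t,<e,t>>>>, gave is e; result <t,<t,<e,t>>>.
[[gave introduced] never]: [gave introduced] is <t,<t,<e,t>>>, never is t; result <t,<e,t>>.
[red [[gave introduced] never]]: [[gave introduced] never] is <t,<e,t>>, red is t; result <e,t>.
[famous professor]: professor is <e,e>, famous is e; result e.
[[red [[gave introduced] never]] [famous professor]]: [red [[gave introduced] never]] is <e,t>, [famous professor] is e; result t.

t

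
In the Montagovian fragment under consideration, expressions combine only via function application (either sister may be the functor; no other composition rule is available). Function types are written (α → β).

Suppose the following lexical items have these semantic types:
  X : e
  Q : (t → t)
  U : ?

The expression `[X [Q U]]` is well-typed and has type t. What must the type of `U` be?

At [X [Q U]] (required: t): X is e, which is not a function with range t; hence [Q U] is the functor — type (e → t).
At [Q U] (required: (e → t)): Q is (t → t), which is not a function with range (e → t); hence U is the functor — type ((t → t) → (e → t)).

((t → t) → (e → t))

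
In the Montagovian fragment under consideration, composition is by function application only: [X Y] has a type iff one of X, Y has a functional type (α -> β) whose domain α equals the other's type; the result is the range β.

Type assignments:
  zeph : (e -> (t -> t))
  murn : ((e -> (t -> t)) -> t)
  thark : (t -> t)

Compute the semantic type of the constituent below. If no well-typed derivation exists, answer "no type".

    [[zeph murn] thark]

t

[zeph murn]: functor murn : ((e -> (t -> t)) -> t), argument zeph : (e -> (t -> t)); result t.
[[zeph murn] thark]: functor thark : (t -> t), argument [zeph murn] : t; result t.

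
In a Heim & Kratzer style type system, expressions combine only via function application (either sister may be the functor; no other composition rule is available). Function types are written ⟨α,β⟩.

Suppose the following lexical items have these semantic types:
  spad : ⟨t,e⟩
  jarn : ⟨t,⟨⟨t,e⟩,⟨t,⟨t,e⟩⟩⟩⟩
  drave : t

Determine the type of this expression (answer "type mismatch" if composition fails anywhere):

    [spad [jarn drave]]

At [jarn drave], jarn : ⟨t,⟨⟨t,e⟩,⟨t,⟨t,e⟩⟩⟩⟩ takes drave : t, giving ⟨⟨t,e⟩,⟨t,⟨t,e⟩⟩⟩.
At [spad [jarn drave]], [jarn drave] : ⟨⟨t,e⟩,⟨t,⟨t,e⟩⟩⟩ takes spad : ⟨t,e⟩, giving ⟨t,⟨t,e⟩⟩.

⟨t,⟨t,e⟩⟩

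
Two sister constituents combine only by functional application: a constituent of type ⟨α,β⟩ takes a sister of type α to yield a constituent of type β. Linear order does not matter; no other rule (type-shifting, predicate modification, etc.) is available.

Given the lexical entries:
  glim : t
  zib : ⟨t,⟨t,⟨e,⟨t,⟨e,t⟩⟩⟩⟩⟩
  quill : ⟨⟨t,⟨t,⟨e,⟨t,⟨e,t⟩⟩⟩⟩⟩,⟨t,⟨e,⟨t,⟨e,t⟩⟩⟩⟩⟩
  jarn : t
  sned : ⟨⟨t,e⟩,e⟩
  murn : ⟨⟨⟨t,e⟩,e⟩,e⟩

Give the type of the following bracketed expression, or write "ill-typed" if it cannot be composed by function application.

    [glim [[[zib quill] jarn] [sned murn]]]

At [zib quill], quill : ⟨⟨t,⟨t,⟨e,⟨t,⟨e,t⟩⟩⟩⟩⟩,⟨t,⟨e,⟨t,⟨e,t⟩⟩⟩⟩⟩ takes zib : ⟨t,⟨t,⟨e,⟨t,⟨e,t⟩⟩⟩⟩⟩, giving ⟨t,⟨e,⟨t,⟨e,t⟩⟩⟩⟩.
At [[zib quill] jarn], [zib quill] : ⟨t,⟨e,⟨t,⟨e,t⟩⟩⟩⟩ takes jarn : t, giving ⟨e,⟨t,⟨e,t⟩⟩⟩.
At [sned murn], murn : ⟨⟨⟨t,e⟩,e⟩,e⟩ takes sned : ⟨⟨t,e⟩,e⟩, giving e.
At [[[zib quill] jarn] [sned murn]], [[zib quill] jarn] : ⟨e,⟨t,⟨e,t⟩⟩⟩ takes [sned murn] : e, giving ⟨t,⟨e,t⟩⟩.
At [glim [[[zib quill] jarn] [sned murn]]], [[[zib quill] jarn] [sned murn]] : ⟨t,⟨e,t⟩⟩ takes glim : t, giving ⟨e,t⟩.

⟨e,t⟩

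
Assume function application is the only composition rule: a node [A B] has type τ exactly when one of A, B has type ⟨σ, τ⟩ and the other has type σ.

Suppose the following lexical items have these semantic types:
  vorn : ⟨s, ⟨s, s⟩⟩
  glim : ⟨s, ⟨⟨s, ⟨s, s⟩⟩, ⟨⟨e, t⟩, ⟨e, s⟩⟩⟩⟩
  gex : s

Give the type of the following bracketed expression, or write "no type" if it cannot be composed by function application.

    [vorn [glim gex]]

[glim gex] — glim of type ⟨s, ⟨⟨s, ⟨s, s⟩⟩, ⟨⟨e, t⟩, ⟨e, s⟩⟩⟩⟩ combines with gex of type s: type ⟨⟨s, ⟨s, s⟩⟩, ⟨⟨e, t⟩, ⟨e, s⟩⟩⟩.
[vorn [glim gex]] — [glim gex] of type ⟨⟨s, ⟨s, s⟩⟩, ⟨⟨e, t⟩, ⟨e, s⟩⟩⟩ combines with vorn of type ⟨s, ⟨s, s⟩⟩: type ⟨⟨e, t⟩, ⟨e, s⟩⟩.

⟨⟨e, t⟩, ⟨e, s⟩⟩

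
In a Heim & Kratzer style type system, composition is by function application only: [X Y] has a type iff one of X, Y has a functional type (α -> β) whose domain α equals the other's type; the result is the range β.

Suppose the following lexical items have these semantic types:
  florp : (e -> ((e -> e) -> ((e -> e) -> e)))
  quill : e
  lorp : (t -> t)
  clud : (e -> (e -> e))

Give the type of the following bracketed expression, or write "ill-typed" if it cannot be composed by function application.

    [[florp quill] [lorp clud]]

[florp quill]: functor florp : (e -> ((e -> e) -> ((e -> e) -> e))), argument quill : e; result ((e -> e) -> ((e -> e) -> e)).
[lorp clud]: (t -> t) with (e -> (e -> e)) — neither is a function whose domain matches the other; composition fails here.

ill-typed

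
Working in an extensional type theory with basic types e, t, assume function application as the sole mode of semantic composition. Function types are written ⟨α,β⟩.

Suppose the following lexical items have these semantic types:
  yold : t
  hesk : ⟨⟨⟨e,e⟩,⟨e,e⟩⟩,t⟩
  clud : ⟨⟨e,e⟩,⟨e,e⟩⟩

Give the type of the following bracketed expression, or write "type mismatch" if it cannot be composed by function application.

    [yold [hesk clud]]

[hesk clud]: hesk is ⟨⟨⟨e,e⟩,⟨e,e⟩⟩,t⟩, clud is ⟨⟨e,e⟩,⟨e,e⟩⟩; result t.
[yold [hesk clud]]: t with t — neither is a function whose domain matches the other; composition fails here.

type mismatch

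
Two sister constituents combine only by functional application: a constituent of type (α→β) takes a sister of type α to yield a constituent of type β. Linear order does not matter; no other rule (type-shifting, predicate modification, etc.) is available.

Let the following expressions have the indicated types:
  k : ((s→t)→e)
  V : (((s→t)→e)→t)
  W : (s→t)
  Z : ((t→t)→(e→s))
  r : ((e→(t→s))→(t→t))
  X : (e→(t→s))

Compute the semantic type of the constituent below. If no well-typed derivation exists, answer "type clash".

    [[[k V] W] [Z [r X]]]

[k V] — V of type (((s→t)→e)→t) combines with k of type ((s→t)→e): type t.
[[k V] W]: t and (s→t) cannot combine by function application — type clash.

type clash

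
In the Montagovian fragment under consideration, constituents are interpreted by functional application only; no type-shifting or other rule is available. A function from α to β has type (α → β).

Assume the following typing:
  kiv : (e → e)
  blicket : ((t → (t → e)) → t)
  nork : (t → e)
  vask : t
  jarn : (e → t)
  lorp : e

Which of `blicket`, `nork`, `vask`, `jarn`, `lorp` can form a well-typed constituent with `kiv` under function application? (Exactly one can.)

lorp

blicket : ((t → (t → e)) → t) — neither side's domain matches the other.
nork : (t → e) — neither side's domain matches the other.
vask : t — neither side's domain matches the other.
jarn : (e → t) — neither side's domain matches the other.
lorp — combines: kiv : (e → e) takes lorp : e as argument, giving e.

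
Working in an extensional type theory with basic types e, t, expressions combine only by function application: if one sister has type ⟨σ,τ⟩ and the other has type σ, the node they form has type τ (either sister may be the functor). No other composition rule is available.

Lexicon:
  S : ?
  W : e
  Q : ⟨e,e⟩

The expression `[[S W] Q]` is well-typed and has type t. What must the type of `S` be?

⟨e,⟨⟨e,e⟩,t⟩⟩

[[S W] Q] must have type t. The sister Q has type ⟨e,e⟩; that is not a function onto t, so [S W] must be the functor, of type ⟨⟨e,e⟩,t⟩.
[S W] must have type ⟨⟨e,e⟩,t⟩. The sister W has type e; that is not a function onto ⟨⟨e,e⟩,t⟩, so S must be the functor, of type ⟨e,⟨⟨e,e⟩,t⟩⟩.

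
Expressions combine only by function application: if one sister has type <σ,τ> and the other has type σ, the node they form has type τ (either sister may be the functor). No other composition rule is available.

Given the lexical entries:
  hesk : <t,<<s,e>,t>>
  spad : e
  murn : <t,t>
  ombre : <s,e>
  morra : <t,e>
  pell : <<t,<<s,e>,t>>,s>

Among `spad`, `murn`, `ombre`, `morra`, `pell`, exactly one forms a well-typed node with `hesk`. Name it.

pell

spad : e — hesk needs t; spad needs nothing (atomic); neither fits.
murn : <t,t> — hesk needs t; murn needs t; neither fits.
ombre : <s,e> — hesk needs t; ombre needs s; neither fits.
morra : <t,e> — hesk needs t; morra needs t; neither fits.
pell — combines: pell : <<t,<<s,e>,t>>,s> takes hesk : <t,<<s,e>,t>> as argument, giving s.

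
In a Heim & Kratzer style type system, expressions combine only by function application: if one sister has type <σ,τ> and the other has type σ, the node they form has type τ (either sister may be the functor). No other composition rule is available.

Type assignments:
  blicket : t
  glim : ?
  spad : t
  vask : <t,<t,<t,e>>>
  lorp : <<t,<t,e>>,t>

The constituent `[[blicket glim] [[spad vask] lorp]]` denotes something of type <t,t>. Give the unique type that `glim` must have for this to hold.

<t,<t,<t,t>>>

At [[blicket glim] [[spad vask] lorp]] (required: <t,t>): [[spad vask] lorp] is t, which is not a function with range <t,t>; hence [blicket glim] is the functor — type <t,<t,t>>.
At [blicket glim] (required: <t,<t,t>>): blicket is t, which is not a function with range <t,<t,t>>; hence glim is the functor — type <t,<t,<t,t>>>.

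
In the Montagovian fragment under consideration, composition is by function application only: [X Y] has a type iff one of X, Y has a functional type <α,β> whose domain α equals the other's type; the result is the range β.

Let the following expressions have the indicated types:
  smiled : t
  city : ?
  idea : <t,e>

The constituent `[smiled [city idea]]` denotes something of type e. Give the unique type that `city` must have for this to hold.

<<t,e>,<t,e>>

[smiled [city idea]] is required to be e. smiled : t cannot yield e as functor, so [city idea] : <t,e>.
[city idea] is required to be <t,e>. idea : <t,e> cannot yield <t,e> as functor, so city : <<t,e>,<t,e>>.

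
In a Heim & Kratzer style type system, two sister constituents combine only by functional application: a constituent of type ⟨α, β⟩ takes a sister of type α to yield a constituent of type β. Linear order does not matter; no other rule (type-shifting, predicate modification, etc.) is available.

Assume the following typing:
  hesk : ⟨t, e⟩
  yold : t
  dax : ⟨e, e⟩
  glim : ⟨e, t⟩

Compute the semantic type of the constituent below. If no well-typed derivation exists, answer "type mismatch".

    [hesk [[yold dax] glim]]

type mismatch

At [yold dax]: neither t nor ⟨e, e⟩ can take the other as argument; the node is ill-typed.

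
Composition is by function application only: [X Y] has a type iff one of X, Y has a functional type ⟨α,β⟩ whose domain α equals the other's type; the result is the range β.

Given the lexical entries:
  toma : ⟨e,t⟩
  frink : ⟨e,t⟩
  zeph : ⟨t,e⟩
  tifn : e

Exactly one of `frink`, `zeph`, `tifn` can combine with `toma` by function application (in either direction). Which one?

frink : ⟨e,t⟩ — neither side's domain matches the other.
zeph : ⟨t,e⟩ — neither side's domain matches the other.
tifn — combines: toma : ⟨e,t⟩ takes tifn : e as argument, giving t.

tifn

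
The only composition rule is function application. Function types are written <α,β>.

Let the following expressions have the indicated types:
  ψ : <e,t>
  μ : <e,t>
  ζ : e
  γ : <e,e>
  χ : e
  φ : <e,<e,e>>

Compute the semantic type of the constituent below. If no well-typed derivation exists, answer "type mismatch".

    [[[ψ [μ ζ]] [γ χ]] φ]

type mismatch

At [μ ζ], μ : <e,t> takes ζ : e, giving t.
At [ψ [μ ζ]]: neither <e,t> nor t can take the other as argument; the node is ill-typed.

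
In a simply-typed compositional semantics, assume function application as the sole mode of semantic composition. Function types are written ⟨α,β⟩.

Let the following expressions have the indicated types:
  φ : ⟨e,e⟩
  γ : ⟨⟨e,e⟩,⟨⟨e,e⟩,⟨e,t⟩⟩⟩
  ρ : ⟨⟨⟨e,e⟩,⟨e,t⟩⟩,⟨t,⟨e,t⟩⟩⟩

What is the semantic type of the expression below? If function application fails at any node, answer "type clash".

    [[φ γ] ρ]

⟨t,⟨e,t⟩⟩

At [φ γ], γ : ⟨⟨e,e⟩,⟨⟨e,e⟩,⟨e,t⟩⟩⟩ takes φ : ⟨e,e⟩, giving ⟨⟨e,e⟩,⟨e,t⟩⟩.
At [[φ γ] ρ], ρ : ⟨⟨⟨e,e⟩,⟨e,t⟩⟩,⟨t,⟨e,t⟩⟩⟩ takes [φ γ] : ⟨⟨e,e⟩,⟨e,t⟩⟩, giving ⟨t,⟨e,t⟩⟩.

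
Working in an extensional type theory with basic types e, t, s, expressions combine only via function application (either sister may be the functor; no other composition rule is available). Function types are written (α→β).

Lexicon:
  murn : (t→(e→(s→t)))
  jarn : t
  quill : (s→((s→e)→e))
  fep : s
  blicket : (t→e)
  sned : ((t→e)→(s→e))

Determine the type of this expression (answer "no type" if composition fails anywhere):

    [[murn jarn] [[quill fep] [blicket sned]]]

[murn jarn] — murn of type (t→(e→(s→t))) combines with jarn of type t: type (e→(s→t)).
[quill fep] — quill of type (s→((s→e)→e)) combines with fep of type s: type ((s→e)→e).
[blicket sned] — sned of type ((t→e)→(s→e)) combines with blicket of type (t→e): type (s→e).
[[quill fep] [blicket sned]] — [quill fep] of type ((s→e)→e) combines with [blicket sned] of type (s→e): type e.
[[murn jarn] [[quill fep] [blicket sned]]] — [murn jarn] of type (e→(s→t)) combines with [[quill fep] [blicket sned]] of type e: type (s→t).

(s→t)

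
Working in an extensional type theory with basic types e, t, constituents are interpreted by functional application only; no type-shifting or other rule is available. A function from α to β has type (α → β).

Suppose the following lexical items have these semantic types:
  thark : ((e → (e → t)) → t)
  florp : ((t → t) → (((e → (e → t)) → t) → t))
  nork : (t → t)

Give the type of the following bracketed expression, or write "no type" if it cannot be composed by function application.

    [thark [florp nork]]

t

[florp nork]: functor florp : ((t → t) → (((e → (e → t)) → t) → t)), argument nork : (t → t); result (((e → (e → t)) → t) → t).
[thark [florp nork]]: functor [florp nork] : (((e → (e → t)) → t) → t), argument thark : ((e → (e → t)) → t); result t.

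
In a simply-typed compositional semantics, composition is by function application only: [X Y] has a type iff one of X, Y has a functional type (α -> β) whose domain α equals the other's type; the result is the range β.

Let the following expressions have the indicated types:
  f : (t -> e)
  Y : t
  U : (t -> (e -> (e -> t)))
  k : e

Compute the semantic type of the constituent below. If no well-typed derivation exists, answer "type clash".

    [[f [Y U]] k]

[Y U] — U of type (t -> (e -> (e -> t))) combines with Y of type t: type (e -> (e -> t)).
[f [Y U]]: (t -> e) with (e -> (e -> t)) — neither is a function whose domain matches the other; composition fails here.

type clash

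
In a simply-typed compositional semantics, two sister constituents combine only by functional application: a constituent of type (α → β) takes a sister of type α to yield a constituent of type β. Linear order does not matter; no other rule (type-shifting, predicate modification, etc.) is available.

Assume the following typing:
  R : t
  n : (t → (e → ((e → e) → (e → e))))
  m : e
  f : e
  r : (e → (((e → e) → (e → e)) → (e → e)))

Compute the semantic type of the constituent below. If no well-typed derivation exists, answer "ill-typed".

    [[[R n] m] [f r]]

[R n]: functor n : (t → (e → ((e → e) → (e → e)))), argument R : t; result (e → ((e → e) → (e → e))).
[[R n] m]: functor [R n] : (e → ((e → e) → (e → e))), argument m : e; result ((e → e) → (e → e)).
[f r]: functor r : (e → (((e → e) → (e → e)) → (e → e))), argument f : e; result (((e → e) → (e → e)) → (e → e)).
[[[R n] m] [f r]]: functor [f r] : (((e → e) → (e → e)) → (e → e)), argument [[R n] m] : ((e → e) → (e → e)); result (e → e).

(e → e)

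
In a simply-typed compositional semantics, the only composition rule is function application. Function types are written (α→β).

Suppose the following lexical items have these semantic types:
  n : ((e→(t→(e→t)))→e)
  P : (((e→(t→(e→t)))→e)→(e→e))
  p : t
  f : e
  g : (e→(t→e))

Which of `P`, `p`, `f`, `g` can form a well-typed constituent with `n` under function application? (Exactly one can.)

P — combines: P : (((e→(t→(e→t)))→e)→(e→e)) takes n : ((e→(t→(e→t)))→e) as argument, giving (e→e).
p : t — does not combine with n.
f : e — does not combine with n.
g : (e→(t→e)) — does not combine with n.

P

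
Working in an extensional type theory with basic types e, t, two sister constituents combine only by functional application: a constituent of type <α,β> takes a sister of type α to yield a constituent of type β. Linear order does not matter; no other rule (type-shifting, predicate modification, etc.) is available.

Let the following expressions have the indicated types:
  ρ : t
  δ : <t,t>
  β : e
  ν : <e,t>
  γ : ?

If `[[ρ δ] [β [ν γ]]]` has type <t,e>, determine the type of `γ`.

[[ρ δ] [β [ν γ]]] must have type <t,e>. The sister [ρ δ] has type t; that is not a function onto <t,e>, so [β [ν γ]] must be the functor, of type <t,<t,e>>.
[β [ν γ]] must have type <t,<t,e>>. The sister β has type e; that is not a function onto <t,<t,e>>, so [ν γ] must be the functor, of type <e,<t,<t,e>>>.
[ν γ] must have type <e,<t,<t,e>>>. The sister ν has type <e,t>; that is not a function onto <e,<t,<t,e>>>, so γ must be the functor, of type <<e,t>,<e,<t,<t,e>>>>.

<<e,t>,<e,<t,<t,e>>>>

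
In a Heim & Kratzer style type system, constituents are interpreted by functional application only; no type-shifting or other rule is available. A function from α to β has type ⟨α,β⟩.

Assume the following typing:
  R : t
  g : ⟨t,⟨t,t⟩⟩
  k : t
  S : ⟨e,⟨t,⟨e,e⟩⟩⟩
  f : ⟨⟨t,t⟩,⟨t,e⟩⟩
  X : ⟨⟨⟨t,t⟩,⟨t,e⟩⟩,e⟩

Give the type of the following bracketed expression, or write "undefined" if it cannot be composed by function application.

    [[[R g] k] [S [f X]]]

[R g] — g of type ⟨t,⟨t,t⟩⟩ combines with R of type t: type ⟨t,t⟩.
[[R g] k] — [R g] of type ⟨t,t⟩ combines with k of type t: type t.
[f X] — X of type ⟨⟨⟨t,t⟩,⟨t,e⟩⟩,e⟩ combines with f of type ⟨⟨t,t⟩,⟨t,e⟩⟩: type e.
[S [f X]] — S of type ⟨e,⟨t,⟨e,e⟩⟩⟩ combines with [f X] of type e: type ⟨t,⟨e,e⟩⟩.
[[[R g] k] [S [f X]]] — [S [f X]] of type ⟨t,⟨e,e⟩⟩ combines with [[R g] k] of type t: type ⟨e,e⟩.

⟨e,e⟩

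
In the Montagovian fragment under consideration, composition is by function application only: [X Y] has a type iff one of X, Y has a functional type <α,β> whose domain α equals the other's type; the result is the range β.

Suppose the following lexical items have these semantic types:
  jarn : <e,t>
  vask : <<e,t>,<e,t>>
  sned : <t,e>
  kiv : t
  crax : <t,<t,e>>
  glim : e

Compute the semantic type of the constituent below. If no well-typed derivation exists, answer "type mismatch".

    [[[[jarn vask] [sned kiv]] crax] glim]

At [jarn vask], vask : <<e,t>,<e,t>> takes jarn : <e,t>, giving <e,t>.
At [sned kiv], sned : <t,e> takes kiv : t, giving e.
At [[jarn vask] [sned kiv]], [jarn vask] : <e,t> takes [sned kiv] : e, giving t.
At [[[jarn vask] [sned kiv]] crax], crax : <t,<t,e>> takes [[jarn vask] [sned kiv]] : t, giving <t,e>.
[[[[jarn vask] [sned kiv]] crax] glim]: <t,e> and e cannot combine by function application — type clash.

type mismatch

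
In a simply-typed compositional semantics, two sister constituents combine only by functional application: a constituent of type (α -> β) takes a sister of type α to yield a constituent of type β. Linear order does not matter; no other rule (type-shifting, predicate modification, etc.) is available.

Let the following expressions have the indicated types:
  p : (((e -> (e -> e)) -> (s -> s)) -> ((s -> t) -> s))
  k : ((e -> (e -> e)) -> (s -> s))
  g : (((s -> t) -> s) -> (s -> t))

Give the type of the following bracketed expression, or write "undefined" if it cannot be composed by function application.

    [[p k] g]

(s -> t)

At [p k], p : (((e -> (e -> e)) -> (s -> s)) -> ((s -> t) -> s)) takes k : ((e -> (e -> e)) -> (s -> s)), giving ((s -> t) -> s).
At [[p k] g], g : (((s -> t) -> s) -> (s -> t)) takes [p k] : ((s -> t) -> s), giving (s -> t).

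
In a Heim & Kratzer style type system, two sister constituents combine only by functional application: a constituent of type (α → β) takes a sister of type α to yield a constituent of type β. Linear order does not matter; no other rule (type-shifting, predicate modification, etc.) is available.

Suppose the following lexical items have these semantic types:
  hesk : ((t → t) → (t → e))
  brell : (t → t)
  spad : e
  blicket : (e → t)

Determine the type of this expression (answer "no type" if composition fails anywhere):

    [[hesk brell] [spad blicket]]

[hesk brell]: functor hesk : ((t → t) → (t → e)), argument brell : (t → t); result (t → e).
[spad blicket]: functor blicket : (e → t), argument spad : e; result t.
[[hesk brell] [spad blicket]]: functor [hesk brell] : (t → e), argument [spad blicket] : t; result e.

e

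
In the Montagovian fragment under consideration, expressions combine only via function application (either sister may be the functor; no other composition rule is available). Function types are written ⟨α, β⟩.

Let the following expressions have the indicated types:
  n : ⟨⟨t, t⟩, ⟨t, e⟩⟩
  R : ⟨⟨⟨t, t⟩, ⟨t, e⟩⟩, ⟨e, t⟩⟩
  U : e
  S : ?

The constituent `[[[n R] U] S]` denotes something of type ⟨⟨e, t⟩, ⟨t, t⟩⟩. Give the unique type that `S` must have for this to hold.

At [[[n R] U] S] (required: ⟨⟨e, t⟩, ⟨t, t⟩⟩): [[n R] U] is t, which is not a function with range ⟨⟨e, t⟩, ⟨t, t⟩⟩; hence S is the functor — type ⟨t, ⟨⟨e, t⟩, ⟨t, t⟩⟩⟩.

⟨t, ⟨⟨e, t⟩, ⟨t, t⟩⟩⟩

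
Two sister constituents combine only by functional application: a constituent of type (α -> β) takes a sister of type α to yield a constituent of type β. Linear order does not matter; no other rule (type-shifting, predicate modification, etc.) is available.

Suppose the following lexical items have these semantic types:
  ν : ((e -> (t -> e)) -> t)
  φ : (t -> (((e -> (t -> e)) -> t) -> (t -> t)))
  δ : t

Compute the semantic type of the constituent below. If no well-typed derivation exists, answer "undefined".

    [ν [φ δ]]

At [φ δ], φ : (t -> (((e -> (t -> e)) -> t) -> (t -> t))) takes δ : t, giving (((e -> (t -> e)) -> t) -> (t -> t)).
At [ν [φ δ]], [φ δ] : (((e -> (t -> e)) -> t) -> (t -> t)) takes ν : ((e -> (t -> e)) -> t), giving (t -> t).

(t -> t)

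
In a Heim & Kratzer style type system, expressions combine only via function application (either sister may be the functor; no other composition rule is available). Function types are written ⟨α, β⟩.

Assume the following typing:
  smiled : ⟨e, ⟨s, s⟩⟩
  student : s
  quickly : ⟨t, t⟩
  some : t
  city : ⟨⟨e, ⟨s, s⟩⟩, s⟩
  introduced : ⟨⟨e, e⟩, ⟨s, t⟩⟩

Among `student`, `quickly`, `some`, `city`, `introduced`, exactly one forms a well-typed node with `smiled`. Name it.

city

student : s — no; smiled wants e, and student wants nothing (atomic).
quickly : ⟨t, t⟩ — no; smiled wants e, and quickly wants t.
some : t — no; smiled wants e, and some wants nothing (atomic).
city — combines: city : ⟨⟨e, ⟨s, s⟩⟩, s⟩ takes smiled : ⟨e, ⟨s, s⟩⟩ as argument, giving s.
introduced : ⟨⟨e, e⟩, ⟨s, t⟩⟩ — no; smiled wants e, and introduced wants ⟨e, e⟩.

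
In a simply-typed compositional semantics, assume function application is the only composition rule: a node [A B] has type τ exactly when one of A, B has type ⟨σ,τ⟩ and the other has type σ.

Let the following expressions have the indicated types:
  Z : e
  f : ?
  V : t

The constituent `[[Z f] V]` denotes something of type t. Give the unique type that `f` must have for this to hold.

⟨e,⟨t,t⟩⟩

[[Z f] V] must have type t. The sister V has type t; that is not a function onto t, so [Z f] must be the functor, of type ⟨t,t⟩.
[Z f] must have type ⟨t,t⟩. The sister Z has type e; that is not a function onto ⟨t,t⟩, so f must be the functor, of type ⟨e,⟨t,t⟩⟩.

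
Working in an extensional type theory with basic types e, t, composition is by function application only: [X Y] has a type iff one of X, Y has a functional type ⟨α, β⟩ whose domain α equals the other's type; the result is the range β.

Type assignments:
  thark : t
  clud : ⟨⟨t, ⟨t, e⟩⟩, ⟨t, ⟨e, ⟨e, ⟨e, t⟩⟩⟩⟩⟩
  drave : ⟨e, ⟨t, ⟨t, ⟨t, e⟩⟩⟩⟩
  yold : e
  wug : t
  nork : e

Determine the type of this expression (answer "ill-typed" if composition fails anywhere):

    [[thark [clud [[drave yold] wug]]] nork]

[drave yold]: drave is ⟨e, ⟨t, ⟨t, ⟨t, e⟩⟩⟩⟩, yold is e; result ⟨t, ⟨t, ⟨t, e⟩⟩⟩.
[[drave yold] wug]: [drave yold] is ⟨t, ⟨t, ⟨t, e⟩⟩⟩, wug is t; result ⟨t, ⟨t, e⟩⟩.
[clud [[drave yold] wug]]: clud is ⟨⟨t, ⟨t, e⟩⟩, ⟨t, ⟨e, ⟨e, ⟨e, t⟩⟩⟩⟩⟩, [[drave yold] wug] is ⟨t, ⟨t, e⟩⟩; result ⟨t, ⟨e, ⟨e, ⟨e, t⟩⟩⟩⟩.
[thark [clud [[drave yold] wug]]]: [clud [[drave yold] wug]] is ⟨t, ⟨e, ⟨e, ⟨e, t⟩⟩⟩⟩, thark is t; result ⟨e, ⟨e, ⟨e, t⟩⟩⟩.
[[thark [clud [[drave yold] wug]]] nork]: [thark [clud [[drave yold] wug]]] is ⟨e, ⟨e, ⟨e, t⟩⟩⟩, nork is e; result ⟨e, ⟨e, t⟩⟩.

⟨e, ⟨e, t⟩⟩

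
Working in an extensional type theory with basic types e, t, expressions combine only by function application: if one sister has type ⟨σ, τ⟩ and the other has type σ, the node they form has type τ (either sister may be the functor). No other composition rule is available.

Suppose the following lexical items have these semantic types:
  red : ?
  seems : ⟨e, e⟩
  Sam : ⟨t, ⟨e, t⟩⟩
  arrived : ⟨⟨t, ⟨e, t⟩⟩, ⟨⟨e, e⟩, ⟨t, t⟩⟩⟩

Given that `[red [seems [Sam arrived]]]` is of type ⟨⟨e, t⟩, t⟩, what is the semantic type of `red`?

[red [seems [Sam arrived]]] must have type ⟨⟨e, t⟩, t⟩. The sister [seems [Sam arrived]] has type ⟨t, t⟩; that is not a function onto ⟨⟨e, t⟩, t⟩, so red must be the functor, of type ⟨⟨t, t⟩, ⟨⟨e, t⟩, t⟩⟩.

⟨⟨t, t⟩, ⟨⟨e, t⟩, t⟩⟩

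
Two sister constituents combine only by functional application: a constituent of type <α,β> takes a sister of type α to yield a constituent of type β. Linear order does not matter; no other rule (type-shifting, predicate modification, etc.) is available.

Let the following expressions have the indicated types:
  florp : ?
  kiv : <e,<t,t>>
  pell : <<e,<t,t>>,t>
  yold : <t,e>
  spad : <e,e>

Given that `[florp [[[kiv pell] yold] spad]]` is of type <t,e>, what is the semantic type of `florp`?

[florp [[[kiv pell] yold] spad]] must have type <t,e>. The sister [[[kiv pell] yold] spad] has type e; that is not a function onto <t,e>, so florp must be the functor, of type <e,<t,e>>.

<e,<t,e>>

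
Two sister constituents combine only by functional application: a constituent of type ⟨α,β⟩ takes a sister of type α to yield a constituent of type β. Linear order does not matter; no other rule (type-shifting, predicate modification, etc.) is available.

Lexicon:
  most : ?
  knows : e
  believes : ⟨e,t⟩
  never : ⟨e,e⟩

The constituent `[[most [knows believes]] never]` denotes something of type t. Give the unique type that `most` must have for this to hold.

[[most [knows believes]] never] must have type t. The sister never has type ⟨e,e⟩; that is not a function onto t, so [most [knows believes]] must be the functor, of type ⟨⟨e,e⟩,t⟩.
[most [knows believes]] must have type ⟨⟨e,e⟩,t⟩. The sister [knows believes] has type t; that is not a function onto ⟨⟨e,e⟩,t⟩, so most must be the functor, of type ⟨t,⟨⟨e,e⟩,t⟩⟩.

⟨t,⟨⟨e,e⟩,t⟩⟩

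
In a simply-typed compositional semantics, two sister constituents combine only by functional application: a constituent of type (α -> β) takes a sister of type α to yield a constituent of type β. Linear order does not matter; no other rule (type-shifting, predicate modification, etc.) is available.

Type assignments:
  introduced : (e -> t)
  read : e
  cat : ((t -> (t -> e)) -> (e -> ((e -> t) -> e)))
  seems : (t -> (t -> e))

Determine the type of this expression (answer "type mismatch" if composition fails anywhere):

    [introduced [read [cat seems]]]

e

At [cat seems], cat : ((t -> (t -> e)) -> (e -> ((e -> t) -> e))) takes seems : (t -> (t -> e)), giving (e -> ((e -> t) -> e)).
At [read [cat seems]], [cat seems] : (e -> ((e -> t) -> e)) takes read : e, giving ((e -> t) -> e).
At [introduced [read [cat seems]]], [read [cat seems]] : ((e -> t) -> e) takes introduced : (e -> t), giving e.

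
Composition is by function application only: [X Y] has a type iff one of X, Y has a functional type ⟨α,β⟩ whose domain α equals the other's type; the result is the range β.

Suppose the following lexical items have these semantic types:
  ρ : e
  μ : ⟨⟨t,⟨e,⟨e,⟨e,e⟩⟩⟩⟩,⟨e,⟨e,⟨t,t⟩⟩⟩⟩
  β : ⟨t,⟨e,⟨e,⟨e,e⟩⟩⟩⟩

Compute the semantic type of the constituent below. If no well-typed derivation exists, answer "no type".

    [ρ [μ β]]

⟨e,⟨t,t⟩⟩

[μ β] — μ of type ⟨⟨t,⟨e,⟨e,⟨e,e⟩⟩⟩⟩,⟨e,⟨e,⟨t,t⟩⟩⟩⟩ combines with β of type ⟨t,⟨e,⟨e,⟨e,e⟩⟩⟩⟩: type ⟨e,⟨e,⟨t,t⟩⟩⟩.
[ρ [μ β]] — [μ β] of type ⟨e,⟨e,⟨t,t⟩⟩⟩ combines with ρ of type e: type ⟨e,⟨t,t⟩⟩.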